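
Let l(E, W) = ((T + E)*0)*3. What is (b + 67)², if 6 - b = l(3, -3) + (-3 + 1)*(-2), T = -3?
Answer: 4761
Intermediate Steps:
l(E, W) = 0 (l(E, W) = ((-3 + E)*0)*3 = 0*3 = 0)
b = 2 (b = 6 - (0 + (-3 + 1)*(-2)) = 6 - (0 - 2*(-2)) = 6 - (0 + 4) = 6 - 1*4 = 6 - 4 = 2)
(b + 67)² = (2 + 67)² = 69² = 4761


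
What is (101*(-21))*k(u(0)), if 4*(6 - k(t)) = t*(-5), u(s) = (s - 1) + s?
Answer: -40299/4 ≈ -10075.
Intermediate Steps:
u(s) = -1 + 2*s (u(s) = (-1 + s) + s = -1 + 2*s)
k(t) = 6 + 5*t/4 (k(t) = 6 - t*(-5)/4 = 6 - (-5)*t/4 = 6 + 5*t/4)
(101*(-21))*k(u(0)) = (101*(-21))*(6 + 5*(-1 + 2*0)/4) = -2121*(6 + 5*(-1 + 0)/4) = -2121*(6 + (5/4)*(-1)) = -2121*(6 - 5/4) = -2121*19/4 = -40299/4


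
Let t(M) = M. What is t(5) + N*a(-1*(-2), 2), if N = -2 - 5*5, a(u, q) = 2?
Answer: -49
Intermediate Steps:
N = -27 (N = -2 - 25 = -27)
t(5) + N*a(-1*(-2), 2) = 5 - 27*2 = 5 - 54 = -49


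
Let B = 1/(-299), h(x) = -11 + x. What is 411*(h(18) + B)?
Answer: 859812/299 ≈ 2875.6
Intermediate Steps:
B = -1/299 ≈ -0.0033445
411*(h(18) + B) = 411*((-11 + 18) - 1/299) = 411*(7 - 1/299) = 411*(2092/299) = 859812/299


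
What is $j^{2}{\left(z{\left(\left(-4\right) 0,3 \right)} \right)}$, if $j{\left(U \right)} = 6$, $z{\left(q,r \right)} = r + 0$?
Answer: $36$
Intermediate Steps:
$z{\left(q,r \right)} = r$
$j^{2}{\left(z{\left(\left(-4\right) 0,3 \right)} \right)} = 6^{2} = 36$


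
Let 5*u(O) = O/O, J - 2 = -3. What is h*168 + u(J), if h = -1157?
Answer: -971879/5 ≈ -1.9438e+5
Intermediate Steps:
J = -1 (J = 2 - 3 = -1)
u(O) = 1/5 (u(O) = (O/O)/5 = (1/5)*1 = 1/5)
h*168 + u(J) = -1157*168 + 1/5 = -194376 + 1/5 = -971879/5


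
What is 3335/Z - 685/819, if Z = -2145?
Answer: -21542/9009 ≈ -2.3912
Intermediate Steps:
3335/Z - 685/819 = 3335/(-2145) - 685/819 = 3335*(-1/2145) - 685*1/819 = -667/429 - 685/819 = -21542/9009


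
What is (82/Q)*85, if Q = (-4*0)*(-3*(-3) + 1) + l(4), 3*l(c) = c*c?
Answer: 10455/8 ≈ 1306.9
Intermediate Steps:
l(c) = c²/3 (l(c) = (c*c)/3 = c²/3)
Q = 16/3 (Q = (-4*0)*(-3*(-3) + 1) + (⅓)*4² = 0*(9 + 1) + (⅓)*16 = 0*10 + 16/3 = 0 + 16/3 = 16/3 ≈ 5.3333)
(82/Q)*85 = (82/(16/3))*85 = ((3/16)*82)*85 = (123/8)*85 = 10455/8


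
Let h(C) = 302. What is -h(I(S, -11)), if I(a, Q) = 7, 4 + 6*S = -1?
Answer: -302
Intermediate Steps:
S = -⅚ (S = -⅔ + (⅙)*(-1) = -⅔ - ⅙ = -⅚ ≈ -0.83333)
-h(I(S, -11)) = -1*302 = -302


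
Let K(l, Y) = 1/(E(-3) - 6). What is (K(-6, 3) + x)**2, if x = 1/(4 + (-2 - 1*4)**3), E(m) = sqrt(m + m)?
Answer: (218*sqrt(6) + 23759*I)/(134832*(2*sqrt(6) + 5*I)) ≈ 0.018377 + 0.017213*I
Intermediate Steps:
E(m) = sqrt(2)*sqrt(m) (E(m) = sqrt(2*m) = sqrt(2)*sqrt(m))
K(l, Y) = 1/(-6 + I*sqrt(6)) (K(l, Y) = 1/(sqrt(2)*sqrt(-3) - 6) = 1/(sqrt(2)*(I*sqrt(3)) - 6) = 1/(I*sqrt(6) - 6) = 1/(-6 + I*sqrt(6)))
x = -1/212 (x = 1/(4 + (-2 - 4)**3) = 1/(4 + (-6)**3) = 1/(4 - 216) = 1/(-212) = -1/212 ≈ -0.0047170)
(K(-6, 3) + x)**2 = ((-1/7 - I*sqrt(6)/42) - 1/212)**2 = (-219/1484 - I*sqrt(6)/42)**2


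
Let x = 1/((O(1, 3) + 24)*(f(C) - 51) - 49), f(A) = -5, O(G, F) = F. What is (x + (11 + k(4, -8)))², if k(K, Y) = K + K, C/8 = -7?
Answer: 879596964/2436721 ≈ 360.98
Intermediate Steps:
C = -56 (C = 8*(-7) = -56)
k(K, Y) = 2*K
x = -1/1561 (x = 1/((3 + 24)*(-5 - 51) - 49) = 1/(27*(-56) - 49) = 1/(-1512 - 49) = 1/(-1561) = -1/1561 ≈ -0.00064061)
(x + (11 + k(4, -8)))² = (-1/1561 + (11 + 2*4))² = (-1/1561 + (11 + 8))² = (-1/1561 + 19)² = (29658/1561)² = 879596964/2436721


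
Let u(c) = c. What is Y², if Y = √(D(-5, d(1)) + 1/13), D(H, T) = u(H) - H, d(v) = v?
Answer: 1/13 ≈ 0.076923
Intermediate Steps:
D(H, T) = 0 (D(H, T) = H - H = 0)
Y = √13/13 (Y = √(0 + 1/13) = √(1/13) = √13/13 ≈ 0.27735)
Y² = (√13/13)² = 1/13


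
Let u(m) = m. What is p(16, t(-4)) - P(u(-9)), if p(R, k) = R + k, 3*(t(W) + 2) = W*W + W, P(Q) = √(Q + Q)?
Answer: 18 - 3*I*√2 ≈ 18.0 - 4.2426*I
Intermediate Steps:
P(Q) = √2*√Q (P(Q) = √(2*Q) = √2*√Q)
t(W) = -2 + W/3 + W²/3 (t(W) = -2 + (W*W + W)/3 = -2 + (W² + W)/3 = -2 + (W + W²)/3 = -2 + (W/3 + W²/3) = -2 + W/3 + W²/3)
p(16, t(-4)) - P(u(-9)) = (16 + (-2 + (⅓)*(-4) + (⅓)*(-4)²)) - √2*√(-9) = (16 + (-2 - 4/3 + (⅓)*16)) - √2*3*I = (16 + (-2 - 4/3 + 16/3)) - 3*I*√2 = (16 + 2) - 3*I*√2 = 18 - 3*I*√2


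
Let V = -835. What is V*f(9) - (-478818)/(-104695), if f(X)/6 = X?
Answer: -4721176368/104695 ≈ -45095.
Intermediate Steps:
f(X) = 6*X
V*f(9) - (-478818)/(-104695) = -5010*9 - (-478818)/(-104695) = -835*54 - (-478818)*(-1)/104695 = -45090 - 1*478818/104695 = -45090 - 478818/104695 = -4721176368/104695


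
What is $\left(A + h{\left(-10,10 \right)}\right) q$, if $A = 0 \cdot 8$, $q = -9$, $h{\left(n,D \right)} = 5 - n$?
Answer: $-135$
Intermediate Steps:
$A = 0$
$\left(A + h{\left(-10,10 \right)}\right) q = \left(0 + \left(5 - -10\right)\right) \left(-9\right) = \left(0 + \left(5 + 10\right)\right) \left(-9\right) = \left(0 + 15\right) \left(-9\right) = 15 \left(-9\right) = -135$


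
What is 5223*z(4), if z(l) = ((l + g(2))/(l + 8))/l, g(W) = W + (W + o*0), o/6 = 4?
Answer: 1741/2 ≈ 870.50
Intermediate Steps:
o = 24 (o = 6*4 = 24)
g(W) = 2*W (g(W) = W + (W + 24*0) = W + (W + 0) = W + W = 2*W)
z(l) = (4 + l)/(l*(8 + l)) (z(l) = ((l + 2*2)/(l + 8))/l = ((l + 4)/(8 + l))/l = ((4 + l)/(8 + l))/l = (4 + l)/(l*(8 + l)))
5223*z(4) = 5223*((4 + 4)/(4*(8 + 4))) = 5223*((¼)*8/12) = 5223*((¼)*(1/12)*8) = 5223*(⅙) = 1741/2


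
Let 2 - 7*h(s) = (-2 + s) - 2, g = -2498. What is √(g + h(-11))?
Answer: 3*I*√13587/7 ≈ 49.956*I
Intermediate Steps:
h(s) = 6/7 - s/7 (h(s) = 2/7 - ((-2 + s) - 2)/7 = 2/7 - (-4 + s)/7 = 2/7 + (4/7 - s/7) = 6/7 - s/7)
√(g + h(-11)) = √(-2498 + (6/7 - ⅐*(-11))) = √(-2498 + (6/7 + 11/7)) = √(-2498 + 17/7) = √(-17469/7) = 3*I*√13587/7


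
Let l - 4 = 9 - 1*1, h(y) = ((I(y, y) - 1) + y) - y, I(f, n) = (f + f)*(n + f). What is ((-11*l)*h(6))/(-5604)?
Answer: 1573/467 ≈ 3.3683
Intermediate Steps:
I(f, n) = 2*f*(f + n) (I(f, n) = (2*f)*(f + n) = 2*f*(f + n))
h(y) = -1 + 4*y**2 (h(y) = ((2*y*(y + y) - 1) + y) - y = ((2*y*(2*y) - 1) + y) - y = ((4*y**2 - 1) + y) - y = ((-1 + 4*y**2) + y) - y = (-1 + y + 4*y**2) - y = -1 + 4*y**2)
l = 12 (l = 4 + (9 - 1*1) = 4 + (9 - 1) = 4 + 8 = 12)
((-11*l)*h(6))/(-5604) = ((-11*12)*(-1 + 4*6**2))/(-5604) = -132*(-1 + 4*36)*(-1/5604) = -132*(-1 + 144)*(-1/5604) = -132*143*(-1/5604) = -18876*(-1/5604) = 1573/467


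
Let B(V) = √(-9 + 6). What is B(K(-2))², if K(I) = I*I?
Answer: -3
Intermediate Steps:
K(I) = I²
B(V) = I*√3 (B(V) = √(-3) = I*√3)
B(K(-2))² = (I*√3)² = -3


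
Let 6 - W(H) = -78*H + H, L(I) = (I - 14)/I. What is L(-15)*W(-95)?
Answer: -211961/15 ≈ -14131.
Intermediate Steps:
L(I) = (-14 + I)/I
W(H) = 6 + 77*H (W(H) = 6 - (-78*H + H) = 6 - (-77)*H = 6 + 77*H)
L(-15)*W(-95) = ((-14 - 15)/(-15))*(6 + 77*(-95)) = (-1/15*(-29))*(6 - 7315) = (29/15)*(-7309) = -211961/15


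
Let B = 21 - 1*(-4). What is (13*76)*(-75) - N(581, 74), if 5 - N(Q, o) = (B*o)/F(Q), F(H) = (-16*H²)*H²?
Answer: -67552593642958565/911579429768 ≈ -74105.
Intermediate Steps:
B = 25 (B = 21 + 4 = 25)
F(H) = -16*H⁴
N(Q, o) = 5 + 25*o/(16*Q⁴) (N(Q, o) = 5 - 25*o/((-16*Q⁴)) = 5 - 25*o*(-1/(16*Q⁴)) = 5 - (-25)*o/(16*Q⁴) = 5 + 25*o/(16*Q⁴))
(13*76)*(-75) - N(581, 74) = (13*76)*(-75) - (5 + (25/16)*74/581⁴) = 988*(-75) - (5 + (25/16)*74*(1/113947428721)) = -74100 - (5 + 925/911579429768) = -74100 - 1*4557897149765/911579429768 = -74100 - 4557897149765/911579429768 = -67552593642958565/911579429768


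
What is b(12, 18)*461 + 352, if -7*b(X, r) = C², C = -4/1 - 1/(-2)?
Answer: -1819/4 ≈ -454.75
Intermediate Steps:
C = -7/2 (C = -4*1 - 1*(-½) = -4 + ½ = -7/2 ≈ -3.5000)
b(X, r) = -7/4 (b(X, r) = -(-7/2)²/7 = -⅐*49/4 = -7/4)
b(12, 18)*461 + 352 = -7/4*461 + 352 = -3227/4 + 352 = -1819/4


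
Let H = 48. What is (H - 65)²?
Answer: 289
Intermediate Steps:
(H - 65)² = (48 - 65)² = (-17)² = 289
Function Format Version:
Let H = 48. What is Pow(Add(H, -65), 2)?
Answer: 289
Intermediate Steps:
Pow(Add(H, -65), 2) = Pow(Add(48, -65), 2) = Pow(-17, 2) = 289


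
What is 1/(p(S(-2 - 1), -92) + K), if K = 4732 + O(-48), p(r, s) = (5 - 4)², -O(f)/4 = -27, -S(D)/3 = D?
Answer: 1/4841 ≈ 0.00020657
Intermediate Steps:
S(D) = -3*D
O(f) = 108 (O(f) = -4*(-27) = 108)
p(r, s) = 1 (p(r, s) = 1² = 1)
K = 4840 (K = 4732 + 108 = 4840)
1/(p(S(-2 - 1), -92) + K) = 1/(1 + 4840) = 1/4841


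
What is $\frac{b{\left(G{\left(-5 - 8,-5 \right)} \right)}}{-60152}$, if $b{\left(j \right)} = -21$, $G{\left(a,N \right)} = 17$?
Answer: $\frac{21}{60152} \approx 0.00034912$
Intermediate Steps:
$\frac{b{\left(G{\left(-5 - 8,-5 \right)} \right)}}{-60152} = - \frac{21}{-60152} = \left(-21\right) \left(- \frac{1}{60152}\right) = \frac{21}{60152}$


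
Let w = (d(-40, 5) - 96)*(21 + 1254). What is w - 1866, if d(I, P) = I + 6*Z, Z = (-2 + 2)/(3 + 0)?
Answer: -175266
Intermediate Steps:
Z = 0 (Z = 0/3 = 0*(⅓) = 0)
d(I, P) = I (d(I, P) = I + 6*0 = I + 0 = I)
w = -173400 (w = (-40 - 96)*(21 + 1254) = -136*1275 = -173400)
w - 1866 = -173400 - 1866 = -175266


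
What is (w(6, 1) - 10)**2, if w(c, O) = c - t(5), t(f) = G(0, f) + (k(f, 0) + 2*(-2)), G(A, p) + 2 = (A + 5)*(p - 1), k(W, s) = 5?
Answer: 529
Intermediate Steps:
G(A, p) = -2 + (-1 + p)*(5 + A) (G(A, p) = -2 + (A + 5)*(p - 1) = -2 + (5 + A)*(-1 + p) = -2 + (-1 + p)*(5 + A))
t(f) = -6 + 5*f (t(f) = (-7 - 1*0 + 5*f + 0*f) + (5 + 2*(-2)) = (-7 + 0 + 5*f + 0) + (5 - 4) = (-7 + 5*f) + 1 = -6 + 5*f)
w(c, O) = -19 + c (w(c, O) = c - (-6 + 5*5) = c - (-6 + 25) = c - 1*19 = c - 19 = -19 + c)
(w(6, 1) - 10)**2 = ((-19 + 6) - 10)**2 = (-13 - 10)**2 = (-23)**2 = 529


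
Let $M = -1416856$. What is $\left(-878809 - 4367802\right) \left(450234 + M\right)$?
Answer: $5071489618042$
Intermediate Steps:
$\left(-878809 - 4367802\right) \left(450234 + M\right) = \left(-878809 - 4367802\right) \left(450234 - 1416856\right) = \left(-5246611\right) \left(-966622\right) = 5071489618042$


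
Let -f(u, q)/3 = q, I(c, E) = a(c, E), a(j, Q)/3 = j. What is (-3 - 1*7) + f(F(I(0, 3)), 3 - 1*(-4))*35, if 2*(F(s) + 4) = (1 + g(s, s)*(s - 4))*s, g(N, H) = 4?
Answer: -745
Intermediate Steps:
a(j, Q) = 3*j
I(c, E) = 3*c
F(s) = -4 + s*(-15 + 4*s)/2 (F(s) = -4 + ((1 + 4*(s - 4))*s)/2 = -4 + ((1 + 4*(-4 + s))*s)/2 = -4 + ((1 + (-16 + 4*s))*s)/2 = -4 + ((-15 + 4*s)*s)/2 = -4 + (s*(-15 + 4*s))/2 = -4 + s*(-15 + 4*s)/2)
f(u, q) = -3*q
(-3 - 1*7) + f(F(I(0, 3)), 3 - 1*(-4))*35 = (-3 - 1*7) - 3*(3 - 1*(-4))*35 = (-3 - 7) - 3*(3 + 4)*35 = -10 - 3*7*35 = -10 - 21*35 = -10 - 735 = -745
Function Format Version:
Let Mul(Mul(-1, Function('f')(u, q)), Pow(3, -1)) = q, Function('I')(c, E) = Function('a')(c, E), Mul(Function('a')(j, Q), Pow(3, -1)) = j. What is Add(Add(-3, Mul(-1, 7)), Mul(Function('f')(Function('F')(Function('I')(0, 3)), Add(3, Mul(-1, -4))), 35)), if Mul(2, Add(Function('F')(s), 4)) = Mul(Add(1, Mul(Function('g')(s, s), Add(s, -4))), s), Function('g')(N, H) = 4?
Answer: -745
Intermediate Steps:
Function('a')(j, Q) = Mul(3, j)
Function('I')(c, E) = Mul(3, c)
Function('F')(s) = Add(-4, Mul(Rational(1, 2), s, Add(-15, Mul(4, s)))) (Function('F')(s) = Add(-4, Mul(Rational(1, 2), Mul(Add(1, Mul(4, Add(s, -4))), s))) = Add(-4, Mul(Rational(1, 2), Mul(Add(1, Mul(4, Add(-4, s))), s))) = Add(-4, Mul(Rational(1, 2), Mul(Add(1, Add(-16, Mul(4, s))), s))) = Add(-4, Mul(Rational(1, 2), Mul(Add(-15, Mul(4, s)), s))) = Add(-4, Mul(Rational(1, 2), Mul(s, Add(-15, Mul(4, s))))) = Add(-4, Mul(Rational(1, 2), s, Add(-15, Mul(4, s)))))
Function('f')(u, q) = Mul(-3, q)
Add(Add(-3, Mul(-1, 7)), Mul(Function('f')(Function('F')(Function('I')(0, 3)), Add(3, Mul(-1, -4))), 35)) = Add(Add(-3, Mul(-1, 7)), Mul(Mul(-3, Add(3, Mul(-1, -4))), 35)) = Add(Add(-3, -7), Mul(Mul(-3, Add(3, 4)), 35)) = Add(-10, Mul(Mul(-3, 7), 35)) = Add(-10, Mul(-21, 35)) = Add(-10, -735) = -745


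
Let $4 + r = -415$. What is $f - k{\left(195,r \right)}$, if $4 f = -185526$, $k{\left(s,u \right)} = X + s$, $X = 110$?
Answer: $- \frac{93373}{2} \approx -46687.0$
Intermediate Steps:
$r = -419$ ($r = -4 - 415 = -419$)
$k{\left(s,u \right)} = 110 + s$
$f = - \frac{92763}{2}$ ($f = \frac{1}{4} \left(-185526\right) = - \frac{92763}{2} \approx -46382.0$)
$f - k{\left(195,r \right)} = - \frac{92763}{2} - \left(110 + 195\right) = - \frac{92763}{2} - 305 = - \frac{93373}{2}$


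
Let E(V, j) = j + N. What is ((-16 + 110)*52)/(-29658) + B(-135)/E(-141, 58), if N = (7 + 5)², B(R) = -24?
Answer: -424792/1497729 ≈ -0.28362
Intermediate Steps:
N = 144 (N = 12² = 144)
E(V, j) = 144 + j (E(V, j) = j + 144 = 144 + j)
((-16 + 110)*52)/(-29658) + B(-135)/E(-141, 58) = ((-16 + 110)*52)/(-29658) - 24/(144 + 58) = (94*52)*(-1/29658) - 24/202 = 4888*(-1/29658) - 24*1/202 = -2444/14829 - 12/101 = -424792/1497729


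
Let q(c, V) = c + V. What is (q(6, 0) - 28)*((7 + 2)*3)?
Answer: -594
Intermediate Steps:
q(c, V) = V + c
(q(6, 0) - 28)*((7 + 2)*3) = ((0 + 6) - 28)*((7 + 2)*3) = (6 - 28)*(9*3) = -22*27 = -594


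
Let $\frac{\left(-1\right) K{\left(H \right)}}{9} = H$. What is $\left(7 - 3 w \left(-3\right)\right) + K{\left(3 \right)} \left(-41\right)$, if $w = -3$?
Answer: $1087$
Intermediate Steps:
$K{\left(H \right)} = - 9 H$
$\left(7 - 3 w \left(-3\right)\right) + K{\left(3 \right)} \left(-41\right) = \left(7 - 3 \left(-3\right) \left(-3\right)\right) + \left(-9\right) 3 \left(-41\right) = \left(7 - \left(-9\right) \left(-3\right)\right) - -1107 = \left(7 - 27\right) + 1107 = -20 + 1107 = 1087$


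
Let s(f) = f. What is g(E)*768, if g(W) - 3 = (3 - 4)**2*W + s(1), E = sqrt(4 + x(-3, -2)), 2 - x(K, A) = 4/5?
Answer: 3072 + 768*sqrt(130)/5 ≈ 4823.3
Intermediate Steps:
x(K, A) = 6/5 (x(K, A) = 2 - 4/5 = 6/5)
E = sqrt(130)/5 (E = sqrt(4 + 6/5) = sqrt(26/5) = sqrt(130)/5 ≈ 2.2803)
g(W) = 4 + W (g(W) = 3 + ((3 - 4)**2*W + 1) = 3 + ((-1)**2*W + 1) = 3 + (1*W + 1) = 3 + (W + 1) = 3 + (1 + W) = 4 + W)
g(E)*768 = (4 + sqrt(130)/5)*768 = 3072 + 768*sqrt(130)/5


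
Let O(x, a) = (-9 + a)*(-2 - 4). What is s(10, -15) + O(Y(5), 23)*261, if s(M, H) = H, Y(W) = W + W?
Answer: -21939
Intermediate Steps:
Y(W) = 2*W
O(x, a) = 54 - 6*a (O(x, a) = (-9 + a)*(-6) = 54 - 6*a)
s(10, -15) + O(Y(5), 23)*261 = -15 + (54 - 6*23)*261 = -15 + (54 - 138)*261 = -15 - 84*261 = -15 - 21924 = -21939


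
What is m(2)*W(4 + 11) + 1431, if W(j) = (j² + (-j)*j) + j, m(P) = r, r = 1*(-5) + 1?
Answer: 1371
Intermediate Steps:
r = -4 (r = -5 + 1 = -4)
m(P) = -4
W(j) = j (W(j) = (j² - j²) + j = 0 + j = j)
m(2)*W(4 + 11) + 1431 = -4*(4 + 11) + 1431 = -4*15 + 1431 = -60 + 1431 = 1371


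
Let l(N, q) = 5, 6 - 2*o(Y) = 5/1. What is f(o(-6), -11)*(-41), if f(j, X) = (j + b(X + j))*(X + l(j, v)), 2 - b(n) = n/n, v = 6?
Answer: 369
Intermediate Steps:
o(Y) = 1/2 (o(Y) = 3 - 5/(2*1) = 3 - 5/2 = 1/2)
b(n) = 1 (b(n) = 2 - n/n = 2 - 1*1 = 2 - 1 = 1)
f(j, X) = (1 + j)*(5 + X) (f(j, X) = (j + 1)*(X + 5) = (1 + j)*(5 + X))
f(o(-6), -11)*(-41) = (5 - 11 + 5*(1/2) - 11*1/2)*(-41) = (5 - 11 + 5/2 - 11/2)*(-41) = -9*(-41) = 369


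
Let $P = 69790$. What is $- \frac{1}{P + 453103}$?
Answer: $- \frac{1}{522893} \approx -1.9124 \cdot 10^{-6}$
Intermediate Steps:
$- \frac{1}{P + 453103} = - \frac{1}{69790 + 453103} = - \frac{1}{522893}$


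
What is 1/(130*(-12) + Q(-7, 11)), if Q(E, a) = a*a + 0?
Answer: -1/1439 ≈ -0.00069493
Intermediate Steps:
Q(E, a) = a² (Q(E, a) = a² + 0 = a²)
1/(130*(-12) + Q(-7, 11)) = 1/(130*(-12) + 11²) = 1/(-1560 + 121) = 1/(-1439) = -1/1439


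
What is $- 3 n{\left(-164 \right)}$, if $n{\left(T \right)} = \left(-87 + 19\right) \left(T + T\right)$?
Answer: $-66912$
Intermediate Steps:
$n{\left(T \right)} = - 136 T$ ($n{\left(T \right)} = - 68 \cdot 2 T = - 136 T$)
$- 3 n{\left(-164 \right)} = - 3 \left(\left(-136\right) \left(-164\right)\right) = \left(-3\right) 22304 = -66912$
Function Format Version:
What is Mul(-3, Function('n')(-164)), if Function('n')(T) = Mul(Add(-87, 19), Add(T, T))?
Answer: -66912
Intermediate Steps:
Function('n')(T) = Mul(-136, T) (Function('n')(T) = Mul(-68, Mul(2, T)) = Mul(-136, T))
Mul(-3, Function('n')(-164)) = Mul(-3, Mul(-136, -164)) = Mul(-3, 22304) = -66912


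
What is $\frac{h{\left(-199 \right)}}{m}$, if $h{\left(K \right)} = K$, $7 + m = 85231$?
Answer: $- \frac{199}{85224} \approx -0.002335$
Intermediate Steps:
$m = 85224$ ($m = -7 + 85231 = 85224$)
$\frac{h{\left(-199 \right)}}{m} = - \frac{199}{85224}$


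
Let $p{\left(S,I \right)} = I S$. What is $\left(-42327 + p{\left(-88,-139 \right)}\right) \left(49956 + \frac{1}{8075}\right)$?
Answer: $- \frac{2428032705319}{1615} \approx -1.5034 \cdot 10^{9}$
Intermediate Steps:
$\left(-42327 + p{\left(-88,-139 \right)}\right) \left(49956 + \frac{1}{8075}\right) = \left(-42327 - -12232\right) \left(49956 + \frac{1}{8075}\right) = \left(-42327 + 12232\right) \left(49956 + \frac{1}{8075}\right) = \left(-30095\right) \frac{403394701}{8075} = - \frac{2428032705319}{1615}$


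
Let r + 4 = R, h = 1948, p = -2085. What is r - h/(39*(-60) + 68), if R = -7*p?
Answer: 8288175/568 ≈ 14592.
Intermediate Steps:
R = 14595 (R = -7*(-2085) = 14595)
r = 14591 (r = -4 + 14595 = 14591)
r - h/(39*(-60) + 68) = 14591 - 1948/(39*(-60) + 68) = 14591 - 1948/(-2340 + 68) = 14591 - 1948/(-2272) = 14591 - 1948*(-1)/2272 = 14591 - 1*(-487/568) = 14591 + 487/568 = 8288175/568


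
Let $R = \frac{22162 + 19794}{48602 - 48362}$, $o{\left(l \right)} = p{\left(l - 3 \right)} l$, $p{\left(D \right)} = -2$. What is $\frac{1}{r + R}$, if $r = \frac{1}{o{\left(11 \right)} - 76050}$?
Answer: $\frac{1141080}{199479787} \approx 0.0057203$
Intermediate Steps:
$o{\left(l \right)} = - 2 l$
$R = \frac{10489}{60}$ ($R = \frac{41956}{240} = 41956 \cdot \frac{1}{240} = \frac{10489}{60} \approx 174.82$)
$r = - \frac{1}{76072}$ ($r = \frac{1}{\left(-2\right) 11 - 76050} = \frac{1}{-22 - 76050} = \frac{1}{-76072} = - \frac{1}{76072} \approx -1.3145 \cdot 10^{-5}$)
$\frac{1}{r + R} = \frac{1}{- \frac{1}{76072} + \frac{10489}{60}} = \frac{1}{\frac{199479787}{1141080}} = \frac{1141080}{199479787}$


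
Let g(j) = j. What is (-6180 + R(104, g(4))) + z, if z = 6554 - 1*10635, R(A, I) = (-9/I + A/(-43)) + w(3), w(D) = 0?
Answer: -1765695/172 ≈ -10266.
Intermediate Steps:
R(A, I) = -9/I - A/43 (R(A, I) = (-9/I + A/(-43)) + 0 = (-9/I + A*(-1/43)) + 0 = (-9/I - A/43) + 0 = -9/I - A/43)
z = -4081 (z = 6554 - 10635 = -4081)
(-6180 + R(104, g(4))) + z = (-6180 + (-9/4 - 1/43*104)) - 4081 = (-6180 + (-9*¼ - 104/43)) - 4081 = (-6180 + (-9/4 - 104/43)) - 4081 = (-6180 - 803/172) - 4081 = -1063763/172 - 4081 = -1765695/172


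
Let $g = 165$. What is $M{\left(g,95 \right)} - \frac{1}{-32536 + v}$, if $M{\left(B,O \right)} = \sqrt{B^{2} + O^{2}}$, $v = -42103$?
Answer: $\frac{1}{74639} + 25 \sqrt{58} \approx 190.39$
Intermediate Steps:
$M{\left(g,95 \right)} - \frac{1}{-32536 + v} = \sqrt{165^{2} + 95^{2}} - \frac{1}{-32536 - 42103} = \sqrt{27225 + 9025} - \frac{1}{-74639} = \sqrt{36250} - - \frac{1}{74639} = 25 \sqrt{58} + \frac{1}{74639} = \frac{1}{74639} + 25 \sqrt{58}$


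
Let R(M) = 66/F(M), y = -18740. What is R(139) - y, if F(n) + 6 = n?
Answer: 2492486/133 ≈ 18741.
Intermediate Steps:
F(n) = -6 + n
R(M) = 66/(-6 + M)
R(139) - y = 66/(-6 + 139) - 1*(-18740) = 66/133 + 18740 = 2492486/133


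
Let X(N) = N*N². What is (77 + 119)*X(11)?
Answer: 260876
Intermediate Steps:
X(N) = N³
(77 + 119)*X(11) = (77 + 119)*11³ = 196*1331 = 260876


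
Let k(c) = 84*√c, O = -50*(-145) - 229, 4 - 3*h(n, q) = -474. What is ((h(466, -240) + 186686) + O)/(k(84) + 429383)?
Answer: 249728723417/553107503955 - 32569544*√21/184369167985 ≈ 0.45069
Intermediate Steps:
h(n, q) = 478/3 (h(n, q) = 4/3 - ⅓*(-474) = 4/3 + 158 = 478/3)
O = 7021 (O = 7250 - 229 = 7021)
((h(466, -240) + 186686) + O)/(k(84) + 429383) = ((478/3 + 186686) + 7021)/(84*√84 + 429383) = (560536/3 + 7021)/(84*(2*√21) + 429383) = 581599/(3*(168*√21 + 429383)) = 581599/(3*(429383 + 168*√21))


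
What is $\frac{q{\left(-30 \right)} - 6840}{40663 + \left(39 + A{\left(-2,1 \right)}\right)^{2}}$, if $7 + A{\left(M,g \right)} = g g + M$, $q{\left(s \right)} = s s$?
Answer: $- \frac{135}{946} \approx -0.14271$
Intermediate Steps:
$q{\left(s \right)} = s^{2}$
$A{\left(M,g \right)} = -7 + M + g^{2}$ ($A{\left(M,g \right)} = -7 + \left(g g + M\right) = -7 + \left(g^{2} + M\right) = -7 + \left(M + g^{2}\right) = -7 + M + g^{2}$)
$\frac{q{\left(-30 \right)} - 6840}{40663 + \left(39 + A{\left(-2,1 \right)}\right)^{2}} = \frac{\left(-30\right)^{2} - 6840}{40663 + \left(39 - \left(9 - 1\right)\right)^{2}} = \frac{900 - 6840}{40663 + \left(39 - 8\right)^{2}} = - \frac{5940}{40663 + \left(39 - 8\right)^{2}} = - \frac{5940}{40663 + 31^{2}} = - \frac{5940}{40663 + 961} = - \frac{5940}{41624} = \left(-5940\right) \frac{1}{41624} = - \frac{135}{946}$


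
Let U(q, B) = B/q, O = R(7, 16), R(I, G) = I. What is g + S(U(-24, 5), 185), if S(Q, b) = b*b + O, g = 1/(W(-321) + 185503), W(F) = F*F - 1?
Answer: 9877403977/288543 ≈ 34232.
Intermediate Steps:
W(F) = -1 + F² (W(F) = F² - 1 = -1 + F²)
O = 7
g = 1/288543 (g = 1/((-1 + (-321)²) + 185503) = 1/((-1 + 103041) + 185503) = 1/(103040 + 185503) = 1/288543 ≈ 3.4657e-6)
S(Q, b) = 7 + b² (S(Q, b) = b*b + 7 = b² + 7 = 7 + b²)
g + S(U(-24, 5), 185) = 1/288543 + (7 + 185²) = 1/288543 + (7 + 34225) = 1/288543 + 34232 = 9877403977/288543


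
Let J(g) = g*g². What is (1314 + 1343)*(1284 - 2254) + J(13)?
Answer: -2575093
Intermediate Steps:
J(g) = g³
(1314 + 1343)*(1284 - 2254) + J(13) = (1314 + 1343)*(1284 - 2254) + 13³ = 2657*(-970) + 2197 = -2577290 + 2197 = -2575093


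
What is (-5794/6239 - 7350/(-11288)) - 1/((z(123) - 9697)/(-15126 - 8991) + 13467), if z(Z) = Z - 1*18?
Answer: -186768061716689/672759809445388 ≈ -0.27761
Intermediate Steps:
z(Z) = -18 + Z (z(Z) = Z - 18 = -18 + Z)
(-5794/6239 - 7350/(-11288)) - 1/((z(123) - 9697)/(-15126 - 8991) + 13467) = (-5794/6239 - 7350/(-11288)) - 1/(((-18 + 123) - 9697)/(-15126 - 8991) + 13467) = (-5794*1/6239 - 7350*(-1/11288)) - 1/((105 - 9697)/(-24117) + 13467) = (-5794/6239 + 3675/5644) - 1/(-9592*(-1/24117) + 13467) = -574883/2071348 - 1/(9592/24117 + 13467) = -574883/2071348 - 1/324793231/24117 = -574883/2071348 - 1*24117/324793231 = -574883/2071348 - 24117/324793231 = -186768061716689/672759809445388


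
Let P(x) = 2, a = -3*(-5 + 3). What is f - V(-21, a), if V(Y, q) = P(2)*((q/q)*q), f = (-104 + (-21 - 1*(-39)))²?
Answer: 7384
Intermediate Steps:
a = 6 (a = -3*(-2) = 6)
f = 7396 (f = (-104 + (-21 + 39))² = (-104 + 18)² = (-86)² = 7396)
V(Y, q) = 2*q (V(Y, q) = 2*((q/q)*q) = 2*(1*q) = 2*q)
f - V(-21, a) = 7396 - 2*6 = 7396 - 1*12 = 7396 - 12 = 7384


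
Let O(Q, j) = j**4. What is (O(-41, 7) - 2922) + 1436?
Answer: 915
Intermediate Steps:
(O(-41, 7) - 2922) + 1436 = (7**4 - 2922) + 1436 = (2401 - 2922) + 1436 = -521 + 1436 = 915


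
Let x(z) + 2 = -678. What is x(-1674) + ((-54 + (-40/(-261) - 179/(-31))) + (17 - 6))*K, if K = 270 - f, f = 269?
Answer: -5801834/8091 ≈ -717.07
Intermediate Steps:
x(z) = -680 (x(z) = -2 - 678 = -680)
K = 1 (K = 270 - 1*269 = 270 - 269 = 1)
x(-1674) + ((-54 + (-40/(-261) - 179/(-31))) + (17 - 6))*K = -680 + ((-54 + (-40/(-261) - 179/(-31))) + (17 - 6))*1 = -680 + ((-54 + (-40*(-1/261) - 179*(-1/31))) + 11)*1 = -680 + ((-54 + (40/261 + 179/31)) + 11)*1 = -680 + ((-54 + 47959/8091) + 11)*1 = -680 + (-388955/8091 + 11)*1 = -680 - 299954/8091*1 = -680 - 299954/8091 = -5801834/8091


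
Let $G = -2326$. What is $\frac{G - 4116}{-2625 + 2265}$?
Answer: $\frac{3221}{180} \approx 17.894$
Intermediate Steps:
$\frac{G - 4116}{-2625 + 2265} = \frac{-2326 - 4116}{-2625 + 2265} = - \frac{6442}{-360} = \left(-6442\right) \left(- \frac{1}{360}\right) = \frac{3221}{180}$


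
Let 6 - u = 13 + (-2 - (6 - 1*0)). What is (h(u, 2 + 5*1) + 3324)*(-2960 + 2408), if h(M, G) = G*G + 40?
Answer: -1883976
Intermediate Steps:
u = 1 (u = 6 - (13 + (-2 - (6 - 1*0))) = 6 - (13 + (-2 - (6 + 0))) = 6 - (13 + (-2 - 1*6)) = 6 - (13 + (-2 - 6)) = 6 - (13 - 8) = 6 - 1*5 = 6 - 5 = 1)
h(M, G) = 40 + G² (h(M, G) = G² + 40 = 40 + G²)
(h(u, 2 + 5*1) + 3324)*(-2960 + 2408) = ((40 + (2 + 5*1)²) + 3324)*(-2960 + 2408) = ((40 + (2 + 5)²) + 3324)*(-552) = ((40 + 7²) + 3324)*(-552) = ((40 + 49) + 3324)*(-552) = (89 + 3324)*(-552) = 3413*(-552) = -1883976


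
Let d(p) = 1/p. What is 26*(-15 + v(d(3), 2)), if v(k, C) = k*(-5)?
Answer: -1300/3 ≈ -433.33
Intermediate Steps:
v(k, C) = -5*k
26*(-15 + v(d(3), 2)) = 26*(-15 - 5/3) = 26*(-50/3) = -1300/3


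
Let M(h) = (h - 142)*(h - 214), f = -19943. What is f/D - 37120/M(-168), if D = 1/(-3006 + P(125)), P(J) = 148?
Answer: 337479791718/5921 ≈ 5.6997e+7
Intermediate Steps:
D = -1/2858 (D = 1/(-3006 + 148) = 1/(-2858) = -1/2858 ≈ -0.00034990)
M(h) = (-214 + h)*(-142 + h) (M(h) = (-142 + h)*(-214 + h) = (-214 + h)*(-142 + h))
f/D - 37120/M(-168) = -19943/(-1/2858) - 37120/(30388 + (-168)² - 356*(-168)) = -19943*(-2858) - 37120/(30388 + 28224 + 59808) = 56997094 - 37120/118420 = 56997094 - 37120*1/118420 = 56997094 - 1856/5921 = 337479791718/5921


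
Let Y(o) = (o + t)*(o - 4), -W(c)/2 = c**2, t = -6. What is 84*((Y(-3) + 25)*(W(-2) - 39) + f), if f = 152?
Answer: -334656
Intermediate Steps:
W(c) = -2*c**2
Y(o) = (-6 + o)*(-4 + o) (Y(o) = (o - 6)*(o - 4) = (-6 + o)*(-4 + o))
84*((Y(-3) + 25)*(W(-2) - 39) + f) = 84*(((24 + (-3)**2 - 10*(-3)) + 25)*(-2*(-2)**2 - 39) + 152) = 84*(((24 + 9 + 30) + 25)*(-2*4 - 39) + 152) = 84*((63 + 25)*(-8 - 39) + 152) = 84*(88*(-47) + 152) = 84*(-4136 + 152) = 84*(-3984) = -334656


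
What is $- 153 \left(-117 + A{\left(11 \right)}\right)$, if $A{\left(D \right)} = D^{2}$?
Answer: $-612$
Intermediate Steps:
$- 153 \left(-117 + A{\left(11 \right)}\right) = - 153 \left(-117 + 11^{2}\right) = - 153 \left(-117 + 121\right) = \left(-153\right) 4 = -612$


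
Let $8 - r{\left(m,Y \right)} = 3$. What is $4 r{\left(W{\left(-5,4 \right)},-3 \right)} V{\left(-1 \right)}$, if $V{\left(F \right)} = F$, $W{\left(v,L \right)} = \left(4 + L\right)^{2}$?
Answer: $-20$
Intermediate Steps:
$r{\left(m,Y \right)} = 5$ ($r{\left(m,Y \right)} = 8 - 3 = 5$)
$4 r{\left(W{\left(-5,4 \right)},-3 \right)} V{\left(-1 \right)} = 4 \cdot 5 \left(-1\right) = 20 \left(-1\right) = -20$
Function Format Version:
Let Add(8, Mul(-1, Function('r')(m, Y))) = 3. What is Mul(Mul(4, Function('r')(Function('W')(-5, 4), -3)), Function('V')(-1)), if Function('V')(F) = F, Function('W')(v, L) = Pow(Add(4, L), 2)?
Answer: -20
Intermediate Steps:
Function('r')(m, Y) = 5 (Function('r')(m, Y) = Add(8, Mul(-1, 3)) = Add(8, -3) = 5)
Mul(Mul(4, Function('r')(Function('W')(-5, 4), -3)), Function('V')(-1)) = Mul(Mul(4, 5), -1) = Mul(20, -1) = -20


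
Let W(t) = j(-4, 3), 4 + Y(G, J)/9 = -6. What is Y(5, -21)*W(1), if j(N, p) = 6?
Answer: -540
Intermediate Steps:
Y(G, J) = -90 (Y(G, J) = -36 + 9*(-6) = -36 - 54 = -90)
W(t) = 6
Y(5, -21)*W(1) = -90*6 = -540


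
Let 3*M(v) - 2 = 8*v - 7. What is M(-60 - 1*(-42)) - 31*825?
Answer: -76874/3 ≈ -25625.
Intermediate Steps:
M(v) = -5/3 + 8*v/3 (M(v) = 2/3 + (8*v - 7)/3 = 2/3 + (-7 + 8*v)/3 = 2/3 + (-7/3 + 8*v/3) = -5/3 + 8*v/3)
M(-60 - 1*(-42)) - 31*825 = (-5/3 + 8*(-60 - 1*(-42))/3) - 31*825 = (-5/3 + 8*(-60 + 42)/3) - 25575 = (-5/3 + (8/3)*(-18)) - 25575 = (-5/3 - 48) - 25575 = -149/3 - 25575 = -76874/3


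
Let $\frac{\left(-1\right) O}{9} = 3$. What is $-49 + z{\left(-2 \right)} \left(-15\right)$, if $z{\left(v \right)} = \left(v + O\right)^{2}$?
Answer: $-12664$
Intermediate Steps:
$O = -27$ ($O = \left(-9\right) 3 = -27$)
$z{\left(v \right)} = \left(-27 + v\right)^{2}$ ($z{\left(v \right)} = \left(v - 27\right)^{2} = \left(-27 + v\right)^{2}$)
$-49 + z{\left(-2 \right)} \left(-15\right) = -49 + \left(-27 - 2\right)^{2} \left(-15\right) = -49 + \left(-29\right)^{2} \left(-15\right) = -49 + 841 \left(-15\right) = -49 - 12615 = -12664$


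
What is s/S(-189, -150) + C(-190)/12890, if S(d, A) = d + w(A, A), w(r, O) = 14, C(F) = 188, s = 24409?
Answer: -4494273/32225 ≈ -139.47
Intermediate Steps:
S(d, A) = 14 + d (S(d, A) = d + 14 = 14 + d)
s/S(-189, -150) + C(-190)/12890 = 24409/(14 - 189) + 188/12890 = 24409/(-175) + 188*(1/12890) = 24409*(-1/175) + 94/6445 = -3487/25 + 94/6445 = -4494273/32225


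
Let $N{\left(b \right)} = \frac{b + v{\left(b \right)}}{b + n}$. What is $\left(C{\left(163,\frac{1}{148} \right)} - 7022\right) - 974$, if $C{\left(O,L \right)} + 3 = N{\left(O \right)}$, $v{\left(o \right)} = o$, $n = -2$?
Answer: $- \frac{1287513}{161} \approx -7997.0$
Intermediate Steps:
$N{\left(b \right)} = \frac{2 b}{-2 + b}$ ($N{\left(b \right)} = \frac{b + b}{b - 2} = \frac{2 b}{-2 + b}$)
$C{\left(O,L \right)} = -3 + \frac{2 O}{-2 + O}$
$\left(C{\left(163,\frac{1}{148} \right)} - 7022\right) - 974 = \left(\frac{6 - 163}{-2 + 163} - 7022\right) - 974 = \left(\frac{6 - 163}{161} - 7022\right) - 974 = \left(\frac{1}{161} \left(-157\right) - 7022\right) - 974 = \left(- \frac{157}{161} - 7022\right) - 974 = - \frac{1130699}{161} - 974 = - \frac{1287513}{161}$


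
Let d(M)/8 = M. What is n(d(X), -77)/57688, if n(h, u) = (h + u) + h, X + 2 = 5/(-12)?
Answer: -347/173064 ≈ -0.0020050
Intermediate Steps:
X = -29/12 (X = -2 + 5/(-12) = -2 + 5*(-1/12) = -2 - 5/12 = -29/12 ≈ -2.4167)
d(M) = 8*M
n(h, u) = u + 2*h
n(d(X), -77)/57688 = (-77 + 2*(8*(-29/12)))/57688 = (-77 + 2*(-58/3))*(1/57688) = (-77 - 116/3)*(1/57688) = -347/3*1/57688 = -347/173064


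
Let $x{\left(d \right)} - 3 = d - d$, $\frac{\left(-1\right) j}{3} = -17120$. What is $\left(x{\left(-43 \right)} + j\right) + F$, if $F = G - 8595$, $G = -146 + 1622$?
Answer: $44244$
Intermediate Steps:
$G = 1476$
$F = -7119$ ($F = 1476 - 8595 = -7119$)
$j = 51360$ ($j = \left(-3\right) \left(-17120\right) = 51360$)
$x{\left(d \right)} = 3$ ($x{\left(d \right)} = 3 + \left(d - d\right) = 3 + 0 = 3$)
$\left(x{\left(-43 \right)} + j\right) + F = \left(3 + 51360\right) - 7119 = 51363 - 7119 = 44244$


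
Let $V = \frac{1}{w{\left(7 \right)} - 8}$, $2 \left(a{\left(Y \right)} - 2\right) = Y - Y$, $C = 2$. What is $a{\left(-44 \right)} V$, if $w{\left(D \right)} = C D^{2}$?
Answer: $\frac{1}{45} \approx 0.022222$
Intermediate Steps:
$w{\left(D \right)} = 2 D^{2}$
$a{\left(Y \right)} = 2$ ($a{\left(Y \right)} = 2 + \frac{Y - Y}{2} = 2 + \frac{1}{2} \cdot 0 = 2 + 0 = 2$)
$V = \frac{1}{90}$ ($V = \frac{1}{2 \cdot 7^{2} - 8} = \frac{1}{2 \cdot 49 - 8} = \frac{1}{98 - 8} = \frac{1}{90} \approx 0.011111$)
$a{\left(-44 \right)} V = 2 \cdot \frac{1}{90} = \frac{1}{45}$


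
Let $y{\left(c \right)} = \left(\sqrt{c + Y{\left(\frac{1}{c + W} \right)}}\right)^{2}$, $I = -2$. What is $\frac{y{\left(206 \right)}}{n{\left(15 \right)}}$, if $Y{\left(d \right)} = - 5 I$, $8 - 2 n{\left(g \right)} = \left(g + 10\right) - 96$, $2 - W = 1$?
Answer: $\frac{432}{79} \approx 5.4684$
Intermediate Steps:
$W = 1$ ($W = 2 - 1 = 1$)
$n{\left(g \right)} = 47 - \frac{g}{2}$ ($n{\left(g \right)} = 4 - \frac{\left(g + 10\right) - 96}{2} = 4 - \frac{\left(10 + g\right) - 96}{2} = 4 - \frac{-86 + g}{2} = 4 - \left(-43 + \frac{g}{2}\right) = 47 - \frac{g}{2}$)
$Y{\left(d \right)} = 10$ ($Y{\left(d \right)} = \left(-5\right) \left(-2\right) = 10$)
$y{\left(c \right)} = 10 + c$ ($y{\left(c \right)} = \left(\sqrt{c + 10}\right)^{2} = \left(\sqrt{10 + c}\right)^{2} = 10 + c$)
$\frac{y{\left(206 \right)}}{n{\left(15 \right)}} = \frac{10 + 206}{47 - \frac{15}{2}} = \frac{216}{47 - \frac{15}{2}} = \frac{216}{\frac{79}{2}} = 216 \cdot \frac{2}{79} = \frac{432}{79}$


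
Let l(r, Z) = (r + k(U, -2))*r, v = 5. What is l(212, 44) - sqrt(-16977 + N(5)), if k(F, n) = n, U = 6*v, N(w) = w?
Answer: 44520 - 2*I*sqrt(4243) ≈ 44520.0 - 130.28*I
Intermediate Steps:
U = 30 (U = 6*5 = 30)
l(r, Z) = r*(-2 + r) (l(r, Z) = (r - 2)*r = (-2 + r)*r = r*(-2 + r))
l(212, 44) - sqrt(-16977 + N(5)) = 212*(-2 + 212) - sqrt(-16977 + 5) = 212*210 - sqrt(-16972) = 44520 - 2*I*sqrt(4243)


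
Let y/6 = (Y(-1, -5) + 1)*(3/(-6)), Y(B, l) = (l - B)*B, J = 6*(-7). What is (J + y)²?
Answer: 3249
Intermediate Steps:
J = -42
Y(B, l) = B*(l - B)
y = -15 (y = 6*((-(-5 - 1*(-1)) + 1)*(3/(-6))) = 6*((-(-5 + 1) + 1)*(3*(-⅙))) = 6*((-1*(-4) + 1)*(-½)) = 6*((4 + 1)*(-½)) = 6*(5*(-½)) = 6*(-5/2) = -15)
(J + y)² = (-42 - 15)² = (-57)² = 3249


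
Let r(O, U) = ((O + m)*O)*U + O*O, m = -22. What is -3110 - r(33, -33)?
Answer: 7780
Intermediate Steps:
r(O, U) = O**2 + O*U*(-22 + O) (r(O, U) = ((O - 22)*O)*U + O*O = ((-22 + O)*O)*U + O**2 = (O*(-22 + O))*U + O**2 = O*U*(-22 + O) + O**2 = O**2 + O*U*(-22 + O))
-3110 - r(33, -33) = -3110 - 33*(33 - 22*(-33) + 33*(-33)) = -3110 - 33*(33 + 726 - 1089) = -3110 - 33*(-330) = -3110 - 1*(-10890) = -3110 + 10890 = 7780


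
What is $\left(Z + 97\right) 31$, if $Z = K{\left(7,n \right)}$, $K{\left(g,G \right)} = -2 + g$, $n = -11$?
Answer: $3162$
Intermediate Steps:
$Z = 5$ ($Z = -2 + 7 = 5$)
$\left(Z + 97\right) 31 = \left(5 + 97\right) 31 = 102 \cdot 31 = 3162$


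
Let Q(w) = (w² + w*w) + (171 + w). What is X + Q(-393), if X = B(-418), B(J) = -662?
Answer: 308014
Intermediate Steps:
X = -662
Q(w) = 171 + w + 2*w² (Q(w) = (w² + w²) + (171 + w) = 2*w² + (171 + w) = 171 + w + 2*w²)
X + Q(-393) = -662 + (171 - 393 + 2*(-393)²) = -662 + (171 - 393 + 2*154449) = -662 + (171 - 393 + 308898) = -662 + 308676 = 308014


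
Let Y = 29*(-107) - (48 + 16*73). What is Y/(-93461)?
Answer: 4319/93461 ≈ 0.046212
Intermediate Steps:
Y = -4319 (Y = -3103 - (48 + 1168) = -3103 - 1*1216 = -3103 - 1216 = -4319)
Y/(-93461) = -4319/(-93461) = -4319*(-1/93461) = 4319/93461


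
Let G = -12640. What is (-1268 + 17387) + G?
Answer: 3479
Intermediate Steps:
(-1268 + 17387) + G = (-1268 + 17387) - 12640 = 16119 - 12640 = 3479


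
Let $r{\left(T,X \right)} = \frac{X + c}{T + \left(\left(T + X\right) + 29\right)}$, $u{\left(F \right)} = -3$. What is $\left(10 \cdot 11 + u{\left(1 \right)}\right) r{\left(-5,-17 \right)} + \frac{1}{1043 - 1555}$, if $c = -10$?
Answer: $- \frac{739585}{512} \approx -1444.5$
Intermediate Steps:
$r{\left(T,X \right)} = \frac{-10 + X}{29 + X + 2 T}$ ($r{\left(T,X \right)} = \frac{X - 10}{T + \left(\left(T + X\right) + 29\right)} = \frac{-10 + X}{T + \left(29 + T + X\right)} = \frac{-10 + X}{29 + X + 2 T}$)
$\left(10 \cdot 11 + u{\left(1 \right)}\right) r{\left(-5,-17 \right)} + \frac{1}{1043 - 1555} = \left(10 \cdot 11 - 3\right) \frac{-10 - 17}{29 - 17 + 2 \left(-5\right)} + \frac{1}{1043 - 1555} = \left(110 - 3\right) \frac{1}{29 - 17 - 10} \left(-27\right) + \frac{1}{-512} = 107 \cdot \frac{1}{2} \left(-27\right) - \frac{1}{512} = 107 \left(- \frac{27}{2}\right) - \frac{1}{512} = - \frac{2889}{2} - \frac{1}{512} = - \frac{739585}{512}$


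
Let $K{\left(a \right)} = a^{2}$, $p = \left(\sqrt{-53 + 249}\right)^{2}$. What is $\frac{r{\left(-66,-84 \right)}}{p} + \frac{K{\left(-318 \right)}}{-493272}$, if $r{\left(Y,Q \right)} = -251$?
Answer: $- \frac{1994883}{1342796} \approx -1.4856$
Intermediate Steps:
$p = 196$ ($p = \left(\sqrt{196}\right)^{2} = 14^{2} = 196$)
$\frac{r{\left(-66,-84 \right)}}{p} + \frac{K{\left(-318 \right)}}{-493272} = - \frac{251}{196} + \frac{\left(-318\right)^{2}}{-493272} = \left(-251\right) \frac{1}{196} + 101124 \left(- \frac{1}{493272}\right) = - \frac{251}{196} - \frac{2809}{13702} = - \frac{1994883}{1342796}$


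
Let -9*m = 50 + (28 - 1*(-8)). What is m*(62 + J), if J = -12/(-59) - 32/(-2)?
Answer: -132268/177 ≈ -747.28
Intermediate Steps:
J = 956/59 (J = -12*(-1/59) - 32*(-½) = 12/59 + 16 = 956/59 ≈ 16.203)
m = -86/9 (m = -(50 + (28 - 1*(-8)))/9 = -(50 + (28 + 8))/9 = -(50 + 36)/9 = -⅑*86 = -86/9 ≈ -9.5556)
m*(62 + J) = -86*(62 + 956/59)/9 = -86/9*4614/59 = -132268/177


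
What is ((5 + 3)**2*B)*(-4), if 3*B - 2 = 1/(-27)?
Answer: -13568/81 ≈ -167.51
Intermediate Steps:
B = 53/81 (B = 2/3 + (1/3)/(-27) = 2/3 + (1/3)*(-1/27) = 2/3 - 1/81 = 53/81 ≈ 0.65432)
((5 + 3)**2*B)*(-4) = ((5 + 3)**2*(53/81))*(-4) = (8**2*(53/81))*(-4) = (64*(53/81))*(-4) = (3392/81)*(-4) = -13568/81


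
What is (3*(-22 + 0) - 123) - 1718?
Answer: -1907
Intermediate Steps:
(3*(-22 + 0) - 123) - 1718 = (3*(-22) - 123) - 1718 = (-66 - 123) - 1718 = -189 - 1718 = -1907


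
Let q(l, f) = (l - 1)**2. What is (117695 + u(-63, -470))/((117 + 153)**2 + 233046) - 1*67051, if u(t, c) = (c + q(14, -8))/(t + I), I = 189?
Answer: -369249615961/5507028 ≈ -67051.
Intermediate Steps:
q(l, f) = (-1 + l)**2
u(t, c) = (169 + c)/(189 + t) (u(t, c) = (c + (-1 + 14)**2)/(t + 189) = (c + 13**2)/(189 + t) = (c + 169)/(189 + t) = (169 + c)/(189 + t))
(117695 + u(-63, -470))/((117 + 153)**2 + 233046) - 1*67051 = (117695 + (169 - 470)/(189 - 63))/((117 + 153)**2 + 233046) - 1*67051 = (117695 - 301/126)/(270**2 + 233046) - 67051 = (117695 + (1/126)*(-301))/(72900 + 233046) - 67051 = (117695 - 43/18)/305946 - 67051 = (2118467/18)*(1/305946) - 67051 = 2118467/5507028 - 67051 = -369249615961/5507028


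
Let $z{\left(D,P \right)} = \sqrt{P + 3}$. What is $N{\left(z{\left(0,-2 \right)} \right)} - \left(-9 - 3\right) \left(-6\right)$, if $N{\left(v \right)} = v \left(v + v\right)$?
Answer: $-70$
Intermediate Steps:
$z{\left(D,P \right)} = \sqrt{3 + P}$
$N{\left(v \right)} = 2 v^{2}$ ($N{\left(v \right)} = v 2 v = 2 v^{2}$)
$N{\left(z{\left(0,-2 \right)} \right)} - \left(-9 - 3\right) \left(-6\right) = 2 \left(\sqrt{3 - 2}\right)^{2} - \left(-9 - 3\right) \left(-6\right) = 2 \left(\sqrt{1}\right)^{2} - \left(-12\right) \left(-6\right) = 2 \cdot 1^{2} - 72 = 2 \cdot 1 - 72 = 2 - 72 = -70$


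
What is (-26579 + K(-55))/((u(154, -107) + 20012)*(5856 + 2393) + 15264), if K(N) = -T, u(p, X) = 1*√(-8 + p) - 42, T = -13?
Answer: -2188344947702/13570912846575145 + 109571467*√146/13570912846575145 ≈ -0.00016116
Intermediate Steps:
u(p, X) = -42 + √(-8 + p) (u(p, X) = √(-8 + p) - 42 = -42 + √(-8 + p))
K(N) = 13 (K(N) = -1*(-13) = 13)
(-26579 + K(-55))/((u(154, -107) + 20012)*(5856 + 2393) + 15264) = (-26579 + 13)/(((-42 + √(-8 + 154)) + 20012)*(5856 + 2393) + 15264) = -26566/(((-42 + √146) + 20012)*8249 + 15264) = -26566/((19970 + √146)*8249 + 15264) = -26566/((164732530 + 8249*√146) + 15264) = -26566/(164747794 + 8249*√146)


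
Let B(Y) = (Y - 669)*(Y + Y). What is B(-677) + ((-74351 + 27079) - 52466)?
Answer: 1722746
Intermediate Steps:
B(Y) = 2*Y*(-669 + Y) (B(Y) = (-669 + Y)*(2*Y) = 2*Y*(-669 + Y))
B(-677) + ((-74351 + 27079) - 52466) = 2*(-677)*(-669 - 677) + ((-74351 + 27079) - 52466) = 2*(-677)*(-1346) + (-47272 - 52466) = 1822484 - 99738 = 1722746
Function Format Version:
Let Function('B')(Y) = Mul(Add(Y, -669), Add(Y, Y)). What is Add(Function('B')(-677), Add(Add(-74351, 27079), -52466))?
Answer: 1722746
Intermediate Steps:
Function('B')(Y) = Mul(2, Y, Add(-669, Y)) (Function('B')(Y) = Mul(Add(-669, Y), Mul(2, Y)) = Mul(2, Y, Add(-669, Y)))
Add(Function('B')(-677), Add(Add(-74351, 27079), -52466)) = Add(Mul(2, -677, Add(-669, -677)), Add(Add(-74351, 27079), -52466)) = Add(Mul(2, -677, -1346), Add(-47272, -52466)) = Add(1822484, -99738) = 1722746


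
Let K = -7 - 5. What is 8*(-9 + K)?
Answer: -168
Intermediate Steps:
K = -12
8*(-9 + K) = 8*(-9 - 12) = 8*(-21) = -168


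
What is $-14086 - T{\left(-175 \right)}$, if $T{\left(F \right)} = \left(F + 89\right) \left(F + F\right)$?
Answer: $-44186$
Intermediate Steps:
$T{\left(F \right)} = 2 F \left(89 + F\right)$ ($T{\left(F \right)} = \left(89 + F\right) 2 F = 2 F \left(89 + F\right)$)
$-14086 - T{\left(-175 \right)} = -14086 - 2 \left(-175\right) \left(89 - 175\right) = -14086 - 2 \left(-175\right) \left(-86\right) = -14086 - 30100 = -44186$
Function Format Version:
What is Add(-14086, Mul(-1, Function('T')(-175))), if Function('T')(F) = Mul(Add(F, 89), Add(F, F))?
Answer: -44186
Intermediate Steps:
Function('T')(F) = Mul(2, F, Add(89, F)) (Function('T')(F) = Mul(Add(89, F), Mul(2, F)) = Mul(2, F, Add(89, F)))
Add(-14086, Mul(-1, Function('T')(-175))) = Add(-14086, Mul(-1, Mul(2, -175, Add(89, -175)))) = Add(-14086, Mul(-1, Mul(2, -175, -86))) = Add(-14086, Mul(-1, 30100)) = Add(-14086, -30100) = -44186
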